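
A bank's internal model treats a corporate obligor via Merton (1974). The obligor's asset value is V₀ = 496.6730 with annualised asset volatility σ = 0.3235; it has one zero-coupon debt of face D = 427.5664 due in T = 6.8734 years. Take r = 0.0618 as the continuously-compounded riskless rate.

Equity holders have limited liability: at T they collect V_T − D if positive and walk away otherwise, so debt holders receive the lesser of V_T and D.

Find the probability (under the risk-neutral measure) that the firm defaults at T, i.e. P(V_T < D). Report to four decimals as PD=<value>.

PD=0.4000

d₁ = [ln(V₀/D) + (r + σ²/2)T] / (σ√T)
   = [ln(496.6730/427.5664) + (0.0618 + 0.5·0.3235²)·6.8734] / (0.3235·√6.8734)
   = [0.149822 + 0.784435] / 0.848125 = 1.101555
d₂ = d₁ − σ√T = 1.101555 − 0.848125 = 0.253429
risk-neutral PD = N(−d₂) = N(-0.253429) = 0.399968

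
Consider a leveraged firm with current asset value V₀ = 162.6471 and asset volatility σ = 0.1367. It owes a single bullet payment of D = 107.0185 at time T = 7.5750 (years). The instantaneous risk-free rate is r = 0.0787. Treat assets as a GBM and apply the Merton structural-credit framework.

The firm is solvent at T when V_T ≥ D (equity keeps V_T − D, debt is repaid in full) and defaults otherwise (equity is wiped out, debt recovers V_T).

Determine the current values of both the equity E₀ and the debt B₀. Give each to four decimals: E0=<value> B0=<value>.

E0=103.7265 B0=58.9206

d₁ = [ln(V₀/D) + (r + σ²/2)T] / (σ√T)
   = [ln(162.6471/107.0185) + (0.0787 + 0.5·0.1367²)·7.5750] / (0.1367·√7.5750)
   = [0.418581 + 0.666929] / 0.376236 = 2.885188
d₂ = d₁ − σ√T = 2.885188 − 0.376236 = 2.508952
N(d₁) = 0.998044,  N(d₂) = 0.993946,  e^(−rT) = 0.550927
E₀ = V₀·N(d₁) − D·e^(−rT)·N(d₂)
   = 162.6471·0.998044 − 107.0185·0.550927·0.993946 = 103.726539
B₀ = V₀ − E₀ = 162.6471 − 103.726539 = 58.920561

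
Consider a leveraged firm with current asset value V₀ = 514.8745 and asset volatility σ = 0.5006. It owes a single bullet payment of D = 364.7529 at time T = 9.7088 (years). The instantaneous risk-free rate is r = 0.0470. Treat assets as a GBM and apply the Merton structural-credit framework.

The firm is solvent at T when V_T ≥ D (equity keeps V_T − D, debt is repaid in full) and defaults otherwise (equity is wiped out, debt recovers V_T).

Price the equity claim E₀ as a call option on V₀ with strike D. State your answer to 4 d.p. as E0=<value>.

d₁ = [ln(V₀/D) + (r + σ²/2)T] / (σ√T)
   = [ln(514.8745/364.7529) + (0.0470 + 0.5·0.5006²)·9.7088] / (0.5006·√9.7088)
   = [0.344703 + 1.672828] / 1.559817 = 1.293441
d₂ = d₁ − σ√T = 1.293441 − 1.559817 = -0.266376
N(d₁) = 0.902071,  N(d₂) = 0.394975,  e^(−rT) = 0.633615
E₀ = V₀·N(d₁) − D·e^(−rT)·N(d₂)
   = 514.8745·0.902071 − 364.7529·0.633615·0.394975 = 373.169403

E0=373.1694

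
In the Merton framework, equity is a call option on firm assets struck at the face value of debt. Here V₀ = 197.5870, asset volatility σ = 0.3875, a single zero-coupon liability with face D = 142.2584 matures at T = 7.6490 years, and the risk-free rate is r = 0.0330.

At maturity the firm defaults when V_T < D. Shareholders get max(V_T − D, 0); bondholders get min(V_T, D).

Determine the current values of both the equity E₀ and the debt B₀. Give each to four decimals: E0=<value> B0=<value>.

E0=114.2833 B0=83.3037

d₁ = [ln(V₀/D) + (r + σ²/2)T] / (σ√T)
   = [ln(197.5870/142.2584) + (0.0330 + 0.5·0.3875²)·7.6490] / (0.3875·√7.6490)
   = [0.328534 + 0.826690] / 1.071702 = 1.077933
d₂ = d₁ − σ√T = 1.077933 − 1.071702 = 0.006231
N(d₁) = 0.859468,  N(d₂) = 0.502486,  e^(−rT) = 0.776921
E₀ = V₀·N(d₁) − D·e^(−rT)·N(d₂)
   = 197.5870·0.859468 − 142.2584·0.776921·0.502486 = 114.283251
B₀ = V₀ − E₀ = 197.5870 − 114.283251 = 83.303749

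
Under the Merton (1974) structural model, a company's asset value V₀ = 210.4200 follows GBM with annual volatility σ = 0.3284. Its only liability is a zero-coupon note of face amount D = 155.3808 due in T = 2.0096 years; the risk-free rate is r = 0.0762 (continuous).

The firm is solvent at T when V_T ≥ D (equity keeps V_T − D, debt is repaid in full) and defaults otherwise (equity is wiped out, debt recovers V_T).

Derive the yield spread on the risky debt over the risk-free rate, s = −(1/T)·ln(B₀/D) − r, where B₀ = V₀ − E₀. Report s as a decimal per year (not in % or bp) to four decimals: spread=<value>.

spread=0.0254

d₁ = [ln(V₀/D) + (r + σ²/2)T] / (σ√T)
   = [ln(210.4200/155.3808) + (0.0762 + 0.5·0.3284²)·2.0096] / (0.3284·√2.0096)
   = [0.303227 + 0.261496] / 0.465541 = 1.213045
d₂ = d₁ − σ√T = 1.213045 − 0.465541 = 0.747504
N(d₁) = 0.887444,  N(d₂) = 0.772620,  e^(−rT) = 0.858017
E₀ = V₀·N(d₁) − D·e^(−rT)·N(d₂)
   = 210.4200·0.887444 − 155.3808·0.858017·0.772620 = 83.730668
B₀ = V₀ − E₀ = 210.4200 − 83.730668 = 126.689332
spread = −(1/T)·ln(B₀/D) − r = −(1/2.0096)·ln(126.689332/155.3808) − 0.0762 = 0.02538290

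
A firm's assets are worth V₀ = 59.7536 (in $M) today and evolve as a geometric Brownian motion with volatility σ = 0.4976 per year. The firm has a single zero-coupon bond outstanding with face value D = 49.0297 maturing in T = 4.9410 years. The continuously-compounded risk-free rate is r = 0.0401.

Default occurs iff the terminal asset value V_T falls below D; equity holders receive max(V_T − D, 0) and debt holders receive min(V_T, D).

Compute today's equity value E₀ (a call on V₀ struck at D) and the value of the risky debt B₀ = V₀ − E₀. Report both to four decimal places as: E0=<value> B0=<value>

E0=31.9311 B0=27.8225

d₁ = [ln(V₀/D) + (r + σ²/2)T] / (σ√T)
   = [ln(59.7536/49.0297) + (0.0401 + 0.5·0.4976²)·4.9410] / (0.4976·√4.9410)
   = [0.197803 + 0.809844] / 1.106083 = 0.911005
d₂ = d₁ − σ√T = 0.911005 − 1.106083 = -0.195078
N(d₁) = 0.818854,  N(d₂) = 0.422666,  e^(−rT) = 0.820260
E₀ = V₀·N(d₁) − D·e^(−rT)·N(d₂)
   = 59.7536·0.818854 − 49.0297·0.820260·0.422666 = 31.931059
B₀ = V₀ − E₀ = 59.7536 − 31.931059 = 27.822541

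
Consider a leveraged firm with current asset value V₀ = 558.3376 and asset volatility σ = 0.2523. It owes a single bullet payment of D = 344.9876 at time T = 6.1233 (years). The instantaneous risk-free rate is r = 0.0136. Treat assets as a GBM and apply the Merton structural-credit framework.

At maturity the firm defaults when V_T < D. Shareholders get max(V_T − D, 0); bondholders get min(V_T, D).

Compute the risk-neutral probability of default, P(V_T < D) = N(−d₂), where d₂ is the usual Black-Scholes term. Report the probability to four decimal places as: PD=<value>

PD=0.2768

d₁ = [ln(V₀/D) + (r + σ²/2)T] / (σ√T)
   = [ln(558.3376/344.9876) + (0.0136 + 0.5·0.2523²)·6.1233] / (0.2523·√6.1233)
   = [0.481455 + 0.278167] / 0.624324 = 1.216712
d₂ = d₁ − σ√T = 1.216712 − 0.624324 = 0.592388
risk-neutral PD = N(−d₂) = N(-0.592388) = 0.276795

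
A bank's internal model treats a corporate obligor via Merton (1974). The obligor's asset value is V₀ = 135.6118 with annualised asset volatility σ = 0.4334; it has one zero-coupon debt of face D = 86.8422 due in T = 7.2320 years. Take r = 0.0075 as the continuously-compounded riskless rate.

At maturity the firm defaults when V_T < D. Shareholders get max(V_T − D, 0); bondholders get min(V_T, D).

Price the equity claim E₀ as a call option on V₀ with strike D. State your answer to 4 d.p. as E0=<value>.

d₁ = [ln(V₀/D) + (r + σ²/2)T] / (σ√T)
   = [ln(135.6118/86.8422) + (0.0075 + 0.5·0.4334²)·7.2320] / (0.4334·√7.2320)
   = [0.445704 + 0.733453] / 1.165516 = 1.011704
d₂ = d₁ − σ√T = 1.011704 − 1.165516 = -0.153811
N(d₁) = 0.844160,  N(d₂) = 0.438879,  e^(−rT) = 0.947205
E₀ = V₀·N(d₁) − D·e^(−rT)·N(d₂)
   = 135.6118·0.844160 − 86.8422·0.947205·0.438879 = 78.377053

E0=78.3771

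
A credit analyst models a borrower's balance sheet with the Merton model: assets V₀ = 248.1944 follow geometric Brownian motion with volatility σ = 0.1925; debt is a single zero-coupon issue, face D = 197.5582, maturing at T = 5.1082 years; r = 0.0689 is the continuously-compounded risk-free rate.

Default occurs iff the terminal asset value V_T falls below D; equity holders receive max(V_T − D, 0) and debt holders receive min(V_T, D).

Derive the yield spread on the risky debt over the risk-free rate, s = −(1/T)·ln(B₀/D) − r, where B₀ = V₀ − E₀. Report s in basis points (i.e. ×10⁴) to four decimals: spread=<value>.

d₁ = [ln(V₀/D) + (r + σ²/2)T] / (σ√T)
   = [ln(248.1944/197.5582) + (0.0689 + 0.5·0.1925²)·5.1082] / (0.1925·√5.1082)
   = [0.228179 + 0.446600] / 0.435076 = 1.550948
d₂ = d₁ − σ√T = 1.550948 − 0.435076 = 1.115872
N(d₁) = 0.939543,  N(d₂) = 0.867762,  e^(−rT) = 0.703312
E₀ = V₀·N(d₁) − D·e^(−rT)·N(d₂)
   = 248.1944·0.939543 − 197.5582·0.703312·0.867762 = 112.618144
B₀ = V₀ − E₀ = 248.1944 − 112.618144 = 135.576256
spread = −(1/T)·ln(B₀/D) − r = −(1/5.1082)·ln(135.576256/197.5582) − 0.0689 = 0.00480482
in basis points: 0.00480482 × 10⁴ = 48.0482 bp

spread=48.0482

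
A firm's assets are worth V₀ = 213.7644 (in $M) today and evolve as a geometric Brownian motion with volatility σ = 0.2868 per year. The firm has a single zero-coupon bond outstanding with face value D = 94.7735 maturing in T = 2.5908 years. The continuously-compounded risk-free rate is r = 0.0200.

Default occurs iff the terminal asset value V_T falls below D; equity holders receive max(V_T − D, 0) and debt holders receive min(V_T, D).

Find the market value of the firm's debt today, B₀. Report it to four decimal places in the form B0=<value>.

d₁ = [ln(V₀/D) + (r + σ²/2)T] / (σ√T)
   = [ln(213.7644/94.7735) + (0.0200 + 0.5·0.2868²)·2.5908] / (0.2868·√2.5908)
   = [0.813385 + 0.158368] / 0.461632 = 2.105037
d₂ = d₁ − σ√T = 2.105037 − 0.461632 = 1.643405
N(d₁) = 0.982356,  N(d₂) = 0.949850,  e^(−rT) = 0.949504
E₀ = V₀·N(d₁) − D·e^(−rT)·N(d₂)
   = 213.7644·0.982356 − 94.7735·0.949504·0.949850 = 124.517807
B₀ = V₀ − E₀ = 213.7644 − 124.517807 = 89.246593

B0=89.2466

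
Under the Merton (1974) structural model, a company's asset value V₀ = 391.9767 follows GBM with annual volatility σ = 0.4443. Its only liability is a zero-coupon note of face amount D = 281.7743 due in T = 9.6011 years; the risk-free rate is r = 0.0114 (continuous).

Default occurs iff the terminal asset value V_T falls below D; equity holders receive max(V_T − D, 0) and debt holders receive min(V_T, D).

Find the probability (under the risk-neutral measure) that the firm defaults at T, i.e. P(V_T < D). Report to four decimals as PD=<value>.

PD=0.6440

d₁ = [ln(V₀/D) + (r + σ²/2)T] / (σ√T)
   = [ln(391.9767/281.7743) + (0.0114 + 0.5·0.4443²)·9.6011] / (0.4443·√9.6011)
   = [0.330096 + 1.057093] / 1.376692 = 1.007625
d₂ = d₁ − σ√T = 1.007625 − 1.376692 = -0.369067
risk-neutral PD = N(−d₂) = N(0.369067) = 0.643961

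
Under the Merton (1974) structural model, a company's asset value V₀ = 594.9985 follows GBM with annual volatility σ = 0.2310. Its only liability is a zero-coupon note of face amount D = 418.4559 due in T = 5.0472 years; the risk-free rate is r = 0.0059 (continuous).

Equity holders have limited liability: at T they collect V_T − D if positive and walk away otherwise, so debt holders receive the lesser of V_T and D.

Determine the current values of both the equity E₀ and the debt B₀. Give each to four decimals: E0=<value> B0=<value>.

E0=222.4671 B0=372.5314

d₁ = [ln(V₀/D) + (r + σ²/2)T] / (σ√T)
   = [ln(594.9985/418.4559) + (0.0059 + 0.5·0.2310²)·5.0472] / (0.2310·√5.0472)
   = [0.351987 + 0.164440] / 0.518964 = 0.995113
d₂ = d₁ − σ√T = 0.995113 − 0.518964 = 0.476149
N(d₁) = 0.840159,  N(d₂) = 0.683016,  e^(−rT) = 0.970661
E₀ = V₀·N(d₁) − D·e^(−rT)·N(d₂)
   = 594.9985·0.840159 − 418.4559·0.970661·0.683016 = 222.467098
B₀ = V₀ − E₀ = 594.9985 − 222.467098 = 372.531402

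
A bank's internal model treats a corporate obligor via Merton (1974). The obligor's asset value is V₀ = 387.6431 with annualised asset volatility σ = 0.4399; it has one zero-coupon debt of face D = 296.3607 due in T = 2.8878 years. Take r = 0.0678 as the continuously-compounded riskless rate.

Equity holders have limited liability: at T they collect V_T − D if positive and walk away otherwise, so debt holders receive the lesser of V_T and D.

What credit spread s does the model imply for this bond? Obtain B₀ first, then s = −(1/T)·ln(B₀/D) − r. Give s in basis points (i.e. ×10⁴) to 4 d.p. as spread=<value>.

d₁ = [ln(V₀/D) + (r + σ²/2)T] / (σ√T)
   = [ln(387.6431/296.3607) + (0.0678 + 0.5·0.4399²)·2.8878] / (0.4399·√2.8878)
   = [0.268508 + 0.475205] / 0.747545 = 0.994873
d₂ = d₁ − σ√T = 0.994873 − 0.747545 = 0.247328
N(d₁) = 0.840101,  N(d₂) = 0.597673,  e^(−rT) = 0.822183
E₀ = V₀·N(d₁) − D·e^(−rT)·N(d₂)
   = 387.6431·0.840101 − 296.3607·0.822183·0.597673 = 180.028872
B₀ = V₀ − E₀ = 387.6431 − 180.028872 = 207.614228
spread = −(1/T)·ln(B₀/D) − r = −(1/2.8878)·ln(207.614228/296.3607) − 0.0678 = 0.05544109
in basis points: 0.05544109 × 10⁴ = 554.4109 bp

spread=554.4109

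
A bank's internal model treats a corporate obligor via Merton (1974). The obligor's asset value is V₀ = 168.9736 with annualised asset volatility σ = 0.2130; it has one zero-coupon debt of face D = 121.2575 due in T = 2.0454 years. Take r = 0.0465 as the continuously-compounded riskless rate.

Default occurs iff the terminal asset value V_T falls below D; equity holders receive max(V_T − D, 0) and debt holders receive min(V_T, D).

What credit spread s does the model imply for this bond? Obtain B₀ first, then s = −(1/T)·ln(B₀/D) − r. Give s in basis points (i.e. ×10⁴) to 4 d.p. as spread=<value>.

spread=67.2923

d₁ = [ln(V₀/D) + (r + σ²/2)T] / (σ√T)
   = [ln(168.9736/121.2575) + (0.0465 + 0.5·0.2130²)·2.0454] / (0.2130·√2.0454)
   = [0.331826 + 0.141510] / 0.304627 = 1.553821
d₂ = d₁ − σ√T = 1.553821 − 0.304627 = 1.249193
N(d₁) = 0.939886,  N(d₂) = 0.894203,  e^(−rT) = 0.909272
E₀ = V₀·N(d₁) − D·e^(−rT)·N(d₂)
   = 168.9736·0.939886 − 121.2575·0.909272·0.894203 = 60.224727
B₀ = V₀ − E₀ = 168.9736 − 60.224727 = 108.748873
spread = −(1/T)·ln(B₀/D) − r = −(1/2.0454)·ln(108.748873/121.2575) − 0.0465 = 0.00672923
in basis points: 0.00672923 × 10⁴ = 67.2923 bp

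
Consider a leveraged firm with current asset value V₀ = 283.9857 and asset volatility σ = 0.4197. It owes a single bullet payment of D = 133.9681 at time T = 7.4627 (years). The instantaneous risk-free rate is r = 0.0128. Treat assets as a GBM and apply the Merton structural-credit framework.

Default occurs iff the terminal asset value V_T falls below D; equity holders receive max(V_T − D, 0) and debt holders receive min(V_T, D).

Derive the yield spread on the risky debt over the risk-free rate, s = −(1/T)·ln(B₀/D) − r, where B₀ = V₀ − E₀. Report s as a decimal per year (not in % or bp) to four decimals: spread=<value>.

d₁ = [ln(V₀/D) + (r + σ²/2)T] / (σ√T)
   = [ln(283.9857/133.9681) + (0.0128 + 0.5·0.4197²)·7.4627] / (0.4197·√7.4627)
   = [0.751322 + 0.752793] / 1.146534 = 1.311880
d₂ = d₁ − σ√T = 1.311880 − 1.146534 = 0.165346
N(d₁) = 0.905220,  N(d₂) = 0.565664,  e^(−rT) = 0.908898
E₀ = V₀·N(d₁) − D·e^(−rT)·N(d₂)
   = 283.9857·0.905220 − 133.9681·0.908898·0.565664 = 188.192302
B₀ = V₀ − E₀ = 283.9857 − 188.192302 = 95.793398
spread = −(1/T)·ln(B₀/D) − r = −(1/7.4627)·ln(95.793398/133.9681) − 0.0128 = 0.03214458

spread=0.0321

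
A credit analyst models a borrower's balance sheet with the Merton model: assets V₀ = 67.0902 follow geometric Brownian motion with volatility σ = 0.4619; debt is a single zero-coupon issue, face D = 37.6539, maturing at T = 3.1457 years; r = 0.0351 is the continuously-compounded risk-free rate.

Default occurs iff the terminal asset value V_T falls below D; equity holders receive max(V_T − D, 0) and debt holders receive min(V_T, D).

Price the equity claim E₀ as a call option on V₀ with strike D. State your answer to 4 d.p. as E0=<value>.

d₁ = [ln(V₀/D) + (r + σ²/2)T] / (σ√T)
   = [ln(67.0902/37.6539) + (0.0351 + 0.5·0.4619²)·3.1457] / (0.4619·√3.1457)
   = [0.577601 + 0.445984] / 0.819231 = 1.249446
d₂ = d₁ − σ√T = 1.249446 − 0.819231 = 0.430215
N(d₁) = 0.894249,  N(d₂) = 0.666480,  e^(−rT) = 0.895463
E₀ = V₀·N(d₁) − D·e^(−rT)·N(d₂)
   = 67.0902·0.894249 − 37.6539·0.895463·0.666480 = 37.523175

E0=37.5232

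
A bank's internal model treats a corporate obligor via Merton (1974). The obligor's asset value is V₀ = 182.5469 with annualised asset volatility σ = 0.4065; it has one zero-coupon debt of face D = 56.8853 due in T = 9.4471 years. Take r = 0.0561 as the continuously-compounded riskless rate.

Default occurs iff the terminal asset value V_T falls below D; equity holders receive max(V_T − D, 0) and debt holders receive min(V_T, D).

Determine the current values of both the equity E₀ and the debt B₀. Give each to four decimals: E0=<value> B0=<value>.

E0=152.4949 B0=30.0520

d₁ = [ln(V₀/D) + (r + σ²/2)T] / (σ√T)
   = [ln(182.5469/56.8853) + (0.0561 + 0.5·0.4065²)·9.4471] / (0.4065·√9.4471)
   = [1.165970 + 1.310512] / 1.249424 = 1.982100
d₂ = d₁ − σ√T = 1.982100 − 1.249424 = 0.732676
N(d₁) = 0.976266,  N(d₂) = 0.768122,  e^(−rT) = 0.588615
E₀ = V₀·N(d₁) − D·e^(−rT)·N(d₂)
   = 182.5469·0.976266 − 56.8853·0.588615·0.768122 = 152.494866
B₀ = V₀ − E₀ = 182.5469 − 152.494866 = 30.052034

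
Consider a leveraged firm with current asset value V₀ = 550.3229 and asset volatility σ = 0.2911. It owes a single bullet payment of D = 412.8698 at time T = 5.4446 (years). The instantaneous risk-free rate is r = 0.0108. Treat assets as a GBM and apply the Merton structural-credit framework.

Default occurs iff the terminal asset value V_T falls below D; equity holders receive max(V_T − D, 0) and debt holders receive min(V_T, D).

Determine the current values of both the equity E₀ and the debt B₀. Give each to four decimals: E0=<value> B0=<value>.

d₁ = [ln(V₀/D) + (r + σ²/2)T] / (σ√T)
   = [ln(550.3229/412.8698) + (0.0108 + 0.5·0.2911²)·5.4446] / (0.2911·√5.4446)
   = [0.287373 + 0.289487] / 0.679243 = 0.849269
d₂ = d₁ − σ√T = 0.849269 − 0.679243 = 0.170026
N(d₁) = 0.802134,  N(d₂) = 0.567505,  e^(−rT) = 0.942894
E₀ = V₀·N(d₁) − D·e^(−rT)·N(d₂)
   = 550.3229·0.802134 − 412.8698·0.942894·0.567505 = 220.507401
B₀ = V₀ − E₀ = 550.3229 − 220.507401 = 329.815499

E0=220.5074 B0=329.8155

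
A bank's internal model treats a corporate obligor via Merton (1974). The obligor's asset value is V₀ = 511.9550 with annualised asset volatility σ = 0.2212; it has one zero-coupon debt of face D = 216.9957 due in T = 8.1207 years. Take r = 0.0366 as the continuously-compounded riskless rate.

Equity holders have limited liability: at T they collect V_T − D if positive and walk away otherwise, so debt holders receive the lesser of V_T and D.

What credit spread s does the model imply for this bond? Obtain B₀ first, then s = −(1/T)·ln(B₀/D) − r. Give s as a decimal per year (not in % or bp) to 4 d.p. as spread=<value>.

spread=0.0018

d₁ = [ln(V₀/D) + (r + σ²/2)T] / (σ√T)
   = [ln(511.9550/216.9957) + (0.0366 + 0.5·0.2212²)·8.1207] / (0.2212·√8.1207)
   = [0.858359 + 0.495888] / 0.630350 = 2.148405
d₂ = d₁ − σ√T = 2.148405 − 0.630350 = 1.518055
N(d₁) = 0.984159,  N(d₂) = 0.935500,  e^(−rT) = 0.742882
E₀ = V₀·N(d₁) − D·e^(−rT)·N(d₂)
   = 511.9550·0.984159 − 216.9957·0.742882·0.935500 = 353.040546
B₀ = V₀ − E₀ = 511.9550 − 353.040546 = 158.914454
spread = −(1/T)·ln(B₀/D) − r = −(1/8.1207)·ln(158.914454/216.9957) − 0.0366 = 0.00176018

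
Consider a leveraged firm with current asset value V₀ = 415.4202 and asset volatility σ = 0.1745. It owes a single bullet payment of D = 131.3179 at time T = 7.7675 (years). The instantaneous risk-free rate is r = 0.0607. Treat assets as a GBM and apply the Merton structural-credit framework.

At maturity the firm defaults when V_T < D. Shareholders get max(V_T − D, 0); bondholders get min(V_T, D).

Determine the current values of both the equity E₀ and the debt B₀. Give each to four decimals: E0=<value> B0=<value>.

d₁ = [ln(V₀/D) + (r + σ²/2)T] / (σ√T)
   = [ln(415.4202/131.3179) + (0.0607 + 0.5·0.1745²)·7.7675] / (0.1745·√7.7675)
   = [1.151669 + 0.589748] / 0.486336 = 3.580692
d₂ = d₁ − σ√T = 3.580692 − 0.486336 = 3.094356
N(d₁) = 0.999829,  N(d₂) = 0.999014,  e^(−rT) = 0.624073
E₀ = V₀·N(d₁) − D·e^(−rT)·N(d₂)
   = 415.4202·0.999829 − 131.3179·0.624073·0.999014 = 333.477830
B₀ = V₀ − E₀ = 415.4202 − 333.477830 = 81.942370

E0=333.4778 B0=81.9424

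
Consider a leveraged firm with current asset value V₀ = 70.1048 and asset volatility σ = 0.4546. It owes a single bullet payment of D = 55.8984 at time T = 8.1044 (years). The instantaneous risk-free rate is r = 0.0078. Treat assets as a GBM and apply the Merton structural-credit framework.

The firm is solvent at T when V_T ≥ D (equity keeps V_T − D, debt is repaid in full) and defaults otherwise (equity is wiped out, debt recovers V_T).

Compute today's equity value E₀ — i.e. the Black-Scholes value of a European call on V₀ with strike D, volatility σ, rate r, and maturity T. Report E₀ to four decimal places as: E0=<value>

d₁ = [ln(V₀/D) + (r + σ²/2)T] / (σ√T)
   = [ln(70.1048/55.8984) + (0.0078 + 0.5·0.4546²)·8.1044] / (0.4546·√8.1044)
   = [0.226456 + 0.900647] / 1.294166 = 0.870910
d₂ = d₁ − σ√T = 0.870910 − 1.294166 = -0.423255
N(d₁) = 0.808098,  N(d₂) = 0.336054,  e^(−rT) = 0.938742
E₀ = V₀·N(d₁) − D·e^(−rT)·N(d₂)
   = 70.1048·0.808098 − 55.8984·0.938742·0.336054 = 39.017392

E0=39.0174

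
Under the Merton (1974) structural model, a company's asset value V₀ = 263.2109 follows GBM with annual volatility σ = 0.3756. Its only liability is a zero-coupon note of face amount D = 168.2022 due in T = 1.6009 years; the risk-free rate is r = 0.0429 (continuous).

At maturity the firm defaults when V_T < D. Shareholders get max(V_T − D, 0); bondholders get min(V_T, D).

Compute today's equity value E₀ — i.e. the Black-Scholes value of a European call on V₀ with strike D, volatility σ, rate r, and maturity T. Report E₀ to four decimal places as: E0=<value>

d₁ = [ln(V₀/D) + (r + σ²/2)T] / (σ√T)
   = [ln(263.2109/168.2022) + (0.0429 + 0.5·0.3756²)·1.6009] / (0.3756·√1.6009)
   = [0.447789 + 0.181602] / 0.475234 = 1.324381
d₂ = d₁ − σ√T = 1.324381 − 0.475234 = 0.849147
N(d₁) = 0.907312,  N(d₂) = 0.802100,  e^(−rT) = 0.933627
E₀ = V₀·N(d₁) − D·e^(−rT)·N(d₂)
   = 263.2109·0.907312 − 168.2022·0.933627·0.802100 = 112.854076

E0=112.8541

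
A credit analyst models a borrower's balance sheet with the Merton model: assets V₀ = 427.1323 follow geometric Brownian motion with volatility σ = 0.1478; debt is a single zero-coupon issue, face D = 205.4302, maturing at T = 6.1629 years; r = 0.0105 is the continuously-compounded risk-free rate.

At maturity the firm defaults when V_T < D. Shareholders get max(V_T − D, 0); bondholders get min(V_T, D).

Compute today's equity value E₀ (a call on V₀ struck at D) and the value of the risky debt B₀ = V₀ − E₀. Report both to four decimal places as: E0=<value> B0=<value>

d₁ = [ln(V₀/D) + (r + σ²/2)T] / (σ√T)
   = [ln(427.1323/205.4302) + (0.0105 + 0.5·0.1478²)·6.1629] / (0.1478·√6.1629)
   = [0.731987 + 0.132024] / 0.366916 = 2.354792
d₂ = d₁ − σ√T = 2.354792 − 0.366916 = 1.987876
N(d₁) = 0.990733,  N(d₂) = 0.976587,  e^(−rT) = 0.937339
E₀ = V₀·N(d₁) − D·e^(−rT)·N(d₂)
   = 427.1323·0.990733 − 205.4302·0.937339·0.976587 = 235.124858
B₀ = V₀ − E₀ = 427.1323 − 235.124858 = 192.007442

E0=235.1249 B0=192.0074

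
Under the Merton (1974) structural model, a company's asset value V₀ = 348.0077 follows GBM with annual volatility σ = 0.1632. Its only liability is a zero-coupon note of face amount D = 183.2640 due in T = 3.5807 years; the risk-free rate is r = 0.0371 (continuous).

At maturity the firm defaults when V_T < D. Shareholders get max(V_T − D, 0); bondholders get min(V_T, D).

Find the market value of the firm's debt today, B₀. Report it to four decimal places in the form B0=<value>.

d₁ = [ln(V₀/D) + (r + σ²/2)T] / (σ√T)
   = [ln(348.0077/183.2640) + (0.0371 + 0.5·0.1632²)·3.5807] / (0.1632·√3.5807)
   = [0.641297 + 0.180529] / 0.308819 = 2.661187
d₂ = d₁ − σ√T = 2.661187 − 0.308819 = 2.352368
N(d₁) = 0.996107,  N(d₂) = 0.990673,  e^(−rT) = 0.875602
E₀ = V₀·N(d₁) − D·e^(−rT)·N(d₂)
   = 348.0077·0.996107 − 183.2640·0.875602·0.990673 = 187.683231
B₀ = V₀ − E₀ = 348.0077 − 187.683231 = 160.324469

B0=160.3245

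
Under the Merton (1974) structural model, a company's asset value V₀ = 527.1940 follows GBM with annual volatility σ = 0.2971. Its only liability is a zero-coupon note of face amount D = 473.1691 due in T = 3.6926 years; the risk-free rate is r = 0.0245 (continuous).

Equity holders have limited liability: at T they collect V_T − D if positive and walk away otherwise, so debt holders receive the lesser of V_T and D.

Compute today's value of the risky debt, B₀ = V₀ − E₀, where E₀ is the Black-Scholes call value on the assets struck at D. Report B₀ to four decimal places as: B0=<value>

B0=365.6657

d₁ = [ln(V₀/D) + (r + σ²/2)T] / (σ√T)
   = [ln(527.1940/473.1691) + (0.0245 + 0.5·0.2971²)·3.6926] / (0.2971·√3.6926)
   = [0.108116 + 0.253439] / 0.570911 = 0.633293
d₂ = d₁ − σ√T = 0.633293 − 0.570911 = 0.062382
N(d₁) = 0.736729,  N(d₂) = 0.524871,  e^(−rT) = 0.913503
E₀ = V₀·N(d₁) − D·e^(−rT)·N(d₂)
   = 527.1940·0.736729 − 473.1691·0.913503·0.524871 = 161.528290
B₀ = V₀ − E₀ = 527.1940 − 161.528290 = 365.665710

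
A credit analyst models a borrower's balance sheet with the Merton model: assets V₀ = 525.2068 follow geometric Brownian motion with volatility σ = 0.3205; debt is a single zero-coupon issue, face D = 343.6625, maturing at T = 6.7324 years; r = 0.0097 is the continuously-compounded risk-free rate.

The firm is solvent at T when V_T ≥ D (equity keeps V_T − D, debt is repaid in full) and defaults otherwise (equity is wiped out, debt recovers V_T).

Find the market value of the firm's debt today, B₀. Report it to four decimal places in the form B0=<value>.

d₁ = [ln(V₀/D) + (r + σ²/2)T] / (σ√T)
   = [ln(525.2068/343.6625) + (0.0097 + 0.5·0.3205²)·6.7324] / (0.3205·√6.7324)
   = [0.424132 + 0.411081] / 0.831597 = 1.004348
d₂ = d₁ − σ√T = 1.004348 − 0.831597 = 0.172751
N(d₁) = 0.842395,  N(d₂) = 0.568576,  e^(−rT) = 0.936782
E₀ = V₀·N(d₁) − D·e^(−rT)·N(d₂)
   = 525.2068·0.842395 − 343.6625·0.936782·0.568576 = 259.385590
B₀ = V₀ − E₀ = 525.2068 − 259.385590 = 265.821210

B0=265.8212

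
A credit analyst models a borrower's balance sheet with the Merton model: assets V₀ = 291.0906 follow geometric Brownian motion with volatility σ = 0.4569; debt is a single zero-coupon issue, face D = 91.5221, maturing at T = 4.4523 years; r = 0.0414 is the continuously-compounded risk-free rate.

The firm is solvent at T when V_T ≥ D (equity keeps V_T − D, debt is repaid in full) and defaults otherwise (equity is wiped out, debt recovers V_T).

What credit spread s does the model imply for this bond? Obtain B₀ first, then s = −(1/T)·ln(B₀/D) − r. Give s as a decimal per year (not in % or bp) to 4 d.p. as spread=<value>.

spread=0.0151

d₁ = [ln(V₀/D) + (r + σ²/2)T] / (σ√T)
   = [ln(291.0906/91.5221) + (0.0414 + 0.5·0.4569²)·4.4523] / (0.4569·√4.4523)
   = [1.157054 + 0.649051] / 0.964081 = 1.873396
d₂ = d₁ − σ√T = 1.873396 − 0.964081 = 0.909316
N(d₁) = 0.969493,  N(d₂) = 0.818408,  e^(−rT) = 0.831665
E₀ = V₀·N(d₁) − D·e^(−rT)·N(d₂)
   = 291.0906·0.969493 − 91.5221·0.831665·0.818408 = 219.916586
B₀ = V₀ − E₀ = 291.0906 − 219.916586 = 71.174014
spread = −(1/T)·ln(B₀/D) − r = −(1/4.4523)·ln(71.174014/91.5221) − 0.0414 = 0.01507703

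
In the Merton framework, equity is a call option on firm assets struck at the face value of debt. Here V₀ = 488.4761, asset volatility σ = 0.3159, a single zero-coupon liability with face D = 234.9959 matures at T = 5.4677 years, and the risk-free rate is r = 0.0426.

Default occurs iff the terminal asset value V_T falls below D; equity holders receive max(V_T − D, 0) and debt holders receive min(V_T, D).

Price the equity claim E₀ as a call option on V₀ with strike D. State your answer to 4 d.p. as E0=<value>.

d₁ = [ln(V₀/D) + (r + σ²/2)T] / (σ√T)
   = [ln(488.4761/234.9959) + (0.0426 + 0.5·0.3159²)·5.4677] / (0.3159·√5.4677)
   = [0.731722 + 0.505743] / 0.738673 = 1.675255
d₂ = d₁ − σ√T = 1.675255 − 0.738673 = 0.936583
N(d₁) = 0.953058,  N(d₂) = 0.825513,  e^(−rT) = 0.792214
E₀ = V₀·N(d₁) − D·e^(−rT)·N(d₂)
   = 488.4761·0.953058 − 234.9959·0.792214·0.825513 = 311.862679

E0=311.8627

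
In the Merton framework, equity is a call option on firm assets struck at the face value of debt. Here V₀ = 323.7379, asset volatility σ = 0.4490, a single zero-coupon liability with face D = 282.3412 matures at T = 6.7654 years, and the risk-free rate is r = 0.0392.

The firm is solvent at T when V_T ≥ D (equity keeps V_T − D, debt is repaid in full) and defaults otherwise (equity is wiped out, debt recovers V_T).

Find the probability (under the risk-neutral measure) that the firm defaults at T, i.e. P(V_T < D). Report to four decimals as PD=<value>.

d₁ = [ln(V₀/D) + (r + σ²/2)T] / (σ√T)
   = [ln(323.7379/282.3412) + (0.0392 + 0.5·0.4490²)·6.7654] / (0.4490·√6.7654)
   = [0.136818 + 0.947159] / 1.167866 = 0.928169
d₂ = d₁ − σ√T = 0.928169 − 1.167866 = -0.239697
risk-neutral PD = N(−d₂) = N(0.239697) = 0.594717

PD=0.5947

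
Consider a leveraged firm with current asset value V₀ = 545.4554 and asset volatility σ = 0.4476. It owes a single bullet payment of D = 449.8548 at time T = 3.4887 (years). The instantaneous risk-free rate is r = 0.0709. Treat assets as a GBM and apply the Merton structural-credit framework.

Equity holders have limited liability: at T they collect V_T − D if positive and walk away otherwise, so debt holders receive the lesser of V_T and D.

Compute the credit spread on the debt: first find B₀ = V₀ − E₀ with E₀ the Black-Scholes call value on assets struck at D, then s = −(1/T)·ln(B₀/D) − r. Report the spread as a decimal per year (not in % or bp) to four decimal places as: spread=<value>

d₁ = [ln(V₀/D) + (r + σ²/2)T] / (σ√T)
   = [ln(545.4554/449.8548) + (0.0709 + 0.5·0.4476²)·3.4887] / (0.4476·√3.4887)
   = [0.192696 + 0.596822] / 0.836030 = 0.944366
d₂ = d₁ − σ√T = 0.944366 − 0.836030 = 0.108336
N(d₁) = 0.827509,  N(d₂) = 0.543135,  e^(−rT) = 0.780868
E₀ = V₀·N(d₁) − D·e^(−rT)·N(d₂)
   = 545.4554·0.827509 − 449.8548·0.780868·0.543135 = 260.577922
B₀ = V₀ − E₀ = 545.4554 − 260.577922 = 284.877478
spread = −(1/T)·ln(B₀/D) − r = −(1/3.4887)·ln(284.877478/449.8548) − 0.0709 = 0.06005585

spread=0.0601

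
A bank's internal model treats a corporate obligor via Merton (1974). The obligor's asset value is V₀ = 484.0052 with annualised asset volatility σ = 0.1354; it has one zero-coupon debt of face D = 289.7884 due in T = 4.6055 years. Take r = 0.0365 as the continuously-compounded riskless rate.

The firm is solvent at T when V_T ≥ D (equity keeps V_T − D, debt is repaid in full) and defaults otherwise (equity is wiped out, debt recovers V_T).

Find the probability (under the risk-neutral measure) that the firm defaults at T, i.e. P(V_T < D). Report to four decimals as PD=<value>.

d₁ = [ln(V₀/D) + (r + σ²/2)T] / (σ√T)
   = [ln(484.0052/289.7884) + (0.0365 + 0.5·0.1354²)·4.6055] / (0.1354·√4.6055)
   = [0.512945 + 0.210317] / 0.290574 = 2.489079
d₂ = d₁ − σ√T = 2.489079 − 0.290574 = 2.198505
risk-neutral PD = N(−d₂) = N(-2.198505) = 0.013957

PD=0.0140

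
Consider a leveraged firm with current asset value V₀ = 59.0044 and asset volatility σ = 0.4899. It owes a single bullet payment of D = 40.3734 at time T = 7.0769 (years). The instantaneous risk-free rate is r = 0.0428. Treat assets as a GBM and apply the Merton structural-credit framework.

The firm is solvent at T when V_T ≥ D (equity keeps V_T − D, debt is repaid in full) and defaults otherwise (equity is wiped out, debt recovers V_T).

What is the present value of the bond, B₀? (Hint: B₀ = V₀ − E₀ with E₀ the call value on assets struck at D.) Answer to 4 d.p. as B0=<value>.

d₁ = [ln(V₀/D) + (r + σ²/2)T] / (σ√T)
   = [ln(59.0044/40.3734) + (0.0428 + 0.5·0.4899²)·7.0769] / (0.4899·√7.0769)
   = [0.379441 + 1.152126] / 1.303254 = 1.175187
d₂ = d₁ − σ√T = 1.175187 − 1.303254 = -0.128066
N(d₁) = 0.880040,  N(d₂) = 0.449048,  e^(−rT) = 0.738679
E₀ = V₀·N(d₁) − D·e^(−rT)·N(d₂)
   = 59.0044·0.880040 − 40.3734·0.738679·0.449048 = 38.534275
B₀ = V₀ − E₀ = 59.0044 − 38.534275 = 20.470125

B0=20.4701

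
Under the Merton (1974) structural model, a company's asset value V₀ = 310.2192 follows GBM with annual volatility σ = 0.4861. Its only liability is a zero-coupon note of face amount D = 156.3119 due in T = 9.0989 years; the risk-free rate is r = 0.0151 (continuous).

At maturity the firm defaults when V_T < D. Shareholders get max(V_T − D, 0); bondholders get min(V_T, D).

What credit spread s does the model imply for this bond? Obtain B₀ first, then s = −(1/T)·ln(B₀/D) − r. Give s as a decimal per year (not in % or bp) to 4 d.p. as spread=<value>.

d₁ = [ln(V₀/D) + (r + σ²/2)T] / (σ√T)
   = [ln(310.2192/156.3119) + (0.0151 + 0.5·0.4861²)·9.0989] / (0.4861·√9.0989)
   = [0.685426 + 1.212398] / 1.466291 = 1.294302
d₂ = d₁ − σ√T = 1.294302 − 1.466291 = -0.171988
N(d₁) = 0.902219,  N(d₂) = 0.431723,  e^(−rT) = 0.871627
E₀ = V₀·N(d₁) − D·e^(−rT)·N(d₂)
   = 310.2192·0.902219 − 156.3119·0.871627·0.431723 = 221.065353
B₀ = V₀ − E₀ = 310.2192 − 221.065353 = 89.153847
spread = −(1/T)·ln(B₀/D) − r = −(1/9.0989)·ln(89.153847/156.3119) − 0.0151 = 0.04660964

spread=0.0466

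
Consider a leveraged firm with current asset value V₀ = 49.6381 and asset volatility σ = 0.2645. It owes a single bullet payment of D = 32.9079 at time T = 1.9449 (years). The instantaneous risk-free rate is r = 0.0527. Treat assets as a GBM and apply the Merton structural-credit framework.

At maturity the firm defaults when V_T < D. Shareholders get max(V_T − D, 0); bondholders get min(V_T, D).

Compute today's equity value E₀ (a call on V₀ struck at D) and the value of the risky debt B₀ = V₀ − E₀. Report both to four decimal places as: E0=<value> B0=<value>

d₁ = [ln(V₀/D) + (r + σ²/2)T] / (σ√T)
   = [ln(49.6381/32.9079) + (0.0527 + 0.5·0.2645²)·1.9449] / (0.2645·√1.9449)
   = [0.411046 + 0.170529] / 0.368871 = 1.576636
d₂ = d₁ − σ√T = 1.576636 − 0.368871 = 1.207765
N(d₁) = 0.942560,  N(d₂) = 0.886431,  e^(−rT) = 0.902582
E₀ = V₀·N(d₁) − D·e^(−rT)·N(d₂)
   = 49.6381·0.942560 − 32.9079·0.902582·0.886431 = 20.458069
B₀ = V₀ − E₀ = 49.6381 − 20.458069 = 29.180031

E0=20.4581 B0=29.1800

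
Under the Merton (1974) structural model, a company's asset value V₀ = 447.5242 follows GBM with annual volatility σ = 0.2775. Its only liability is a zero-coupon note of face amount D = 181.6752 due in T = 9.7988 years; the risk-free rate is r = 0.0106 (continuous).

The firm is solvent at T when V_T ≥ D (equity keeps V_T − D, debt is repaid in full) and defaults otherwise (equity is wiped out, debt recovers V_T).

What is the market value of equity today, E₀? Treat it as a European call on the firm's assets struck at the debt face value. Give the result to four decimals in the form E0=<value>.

d₁ = [ln(V₀/D) + (r + σ²/2)T] / (σ√T)
   = [ln(447.5242/181.6752) + (0.0106 + 0.5·0.2775²)·9.7988] / (0.2775·√9.7988)
   = [0.901510 + 0.481152] / 0.868659 = 1.591720
d₂ = d₁ − σ√T = 1.591720 − 0.868659 = 0.723060
N(d₁) = 0.944276,  N(d₂) = 0.765179,  e^(−rT) = 0.901345
E₀ = V₀·N(d₁) − D·e^(−rT)·N(d₂)
   = 447.5242·0.944276 − 181.6752·0.901345·0.765179 = 297.286883

E0=297.2869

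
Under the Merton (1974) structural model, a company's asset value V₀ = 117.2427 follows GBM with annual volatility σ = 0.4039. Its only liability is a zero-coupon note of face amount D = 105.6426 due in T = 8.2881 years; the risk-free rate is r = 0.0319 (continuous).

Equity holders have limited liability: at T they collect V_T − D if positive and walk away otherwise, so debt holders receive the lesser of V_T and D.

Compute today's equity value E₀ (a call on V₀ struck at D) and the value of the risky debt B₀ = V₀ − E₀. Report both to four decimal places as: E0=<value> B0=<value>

d₁ = [ln(V₀/D) + (r + σ²/2)T] / (σ√T)
   = [ln(117.2427/105.6426) + (0.0319 + 0.5·0.4039²)·8.2881] / (0.4039·√8.2881)
   = [0.104184 + 0.940431] / 1.162790 = 0.898370
d₂ = d₁ − σ√T = 0.898370 − 1.162790 = -0.264421
N(d₁) = 0.815506,  N(d₂) = 0.395728,  e^(−rT) = 0.767674
E₀ = V₀·N(d₁) − D·e^(−rT)·N(d₂)
   = 117.2427·0.815506 − 105.6426·0.767674·0.395728 = 63.518932
B₀ = V₀ − E₀ = 117.2427 − 63.518932 = 53.723768

E0=63.5189 B0=53.7238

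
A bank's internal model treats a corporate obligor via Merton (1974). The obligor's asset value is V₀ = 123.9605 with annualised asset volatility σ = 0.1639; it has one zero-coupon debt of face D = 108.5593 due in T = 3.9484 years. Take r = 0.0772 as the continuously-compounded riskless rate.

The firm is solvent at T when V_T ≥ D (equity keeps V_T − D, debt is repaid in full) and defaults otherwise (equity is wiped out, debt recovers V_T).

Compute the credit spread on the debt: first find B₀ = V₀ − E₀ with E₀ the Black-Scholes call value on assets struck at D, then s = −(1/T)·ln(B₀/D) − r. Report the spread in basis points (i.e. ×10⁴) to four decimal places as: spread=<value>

spread=42.5579

d₁ = [ln(V₀/D) + (r + σ²/2)T] / (σ√T)
   = [ln(123.9605/108.5593) + (0.0772 + 0.5·0.1639²)·3.9484] / (0.1639·√3.9484)
   = [0.132666 + 0.357850] / 0.325679 = 1.506135
d₂ = d₁ − σ√T = 1.506135 − 0.325679 = 1.180456
N(d₁) = 0.933984,  N(d₂) = 0.881091,  e^(−rT) = 0.737259
E₀ = V₀·N(d₁) − D·e^(−rT)·N(d₂)
   = 123.9605·0.933984 − 108.5593·0.737259·0.881091 = 45.257875
B₀ = V₀ − E₀ = 123.9605 − 45.257875 = 78.702625
spread = −(1/T)·ln(B₀/D) − r = −(1/3.9484)·ln(78.702625/108.5593) − 0.0772 = 0.00425579
in basis points: 0.00425579 × 10⁴ = 42.5579 bp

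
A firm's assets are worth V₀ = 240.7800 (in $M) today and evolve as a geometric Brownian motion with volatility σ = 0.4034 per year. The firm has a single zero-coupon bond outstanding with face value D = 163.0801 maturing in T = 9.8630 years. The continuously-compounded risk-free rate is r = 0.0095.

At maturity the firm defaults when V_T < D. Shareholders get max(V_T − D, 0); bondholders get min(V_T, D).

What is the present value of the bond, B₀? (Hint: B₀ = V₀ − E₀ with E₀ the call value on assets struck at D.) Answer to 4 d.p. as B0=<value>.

B0=96.8145

d₁ = [ln(V₀/D) + (r + σ²/2)T] / (σ√T)
   = [ln(240.7800/163.0801) + (0.0095 + 0.5·0.4034²)·9.8630] / (0.4034·√9.8630)
   = [0.389642 + 0.896209] / 1.266894 = 1.014963
d₂ = d₁ − σ√T = 1.014963 − 1.266894 = -0.251931
N(d₁) = 0.844938,  N(d₂) = 0.400547,  e^(−rT) = 0.910557
E₀ = V₀·N(d₁) − D·e^(−rT)·N(d₂)
   = 240.7800·0.844938 − 163.0801·0.910557·0.400547 = 143.965495
B₀ = V₀ − E₀ = 240.7800 − 143.965495 = 96.814505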